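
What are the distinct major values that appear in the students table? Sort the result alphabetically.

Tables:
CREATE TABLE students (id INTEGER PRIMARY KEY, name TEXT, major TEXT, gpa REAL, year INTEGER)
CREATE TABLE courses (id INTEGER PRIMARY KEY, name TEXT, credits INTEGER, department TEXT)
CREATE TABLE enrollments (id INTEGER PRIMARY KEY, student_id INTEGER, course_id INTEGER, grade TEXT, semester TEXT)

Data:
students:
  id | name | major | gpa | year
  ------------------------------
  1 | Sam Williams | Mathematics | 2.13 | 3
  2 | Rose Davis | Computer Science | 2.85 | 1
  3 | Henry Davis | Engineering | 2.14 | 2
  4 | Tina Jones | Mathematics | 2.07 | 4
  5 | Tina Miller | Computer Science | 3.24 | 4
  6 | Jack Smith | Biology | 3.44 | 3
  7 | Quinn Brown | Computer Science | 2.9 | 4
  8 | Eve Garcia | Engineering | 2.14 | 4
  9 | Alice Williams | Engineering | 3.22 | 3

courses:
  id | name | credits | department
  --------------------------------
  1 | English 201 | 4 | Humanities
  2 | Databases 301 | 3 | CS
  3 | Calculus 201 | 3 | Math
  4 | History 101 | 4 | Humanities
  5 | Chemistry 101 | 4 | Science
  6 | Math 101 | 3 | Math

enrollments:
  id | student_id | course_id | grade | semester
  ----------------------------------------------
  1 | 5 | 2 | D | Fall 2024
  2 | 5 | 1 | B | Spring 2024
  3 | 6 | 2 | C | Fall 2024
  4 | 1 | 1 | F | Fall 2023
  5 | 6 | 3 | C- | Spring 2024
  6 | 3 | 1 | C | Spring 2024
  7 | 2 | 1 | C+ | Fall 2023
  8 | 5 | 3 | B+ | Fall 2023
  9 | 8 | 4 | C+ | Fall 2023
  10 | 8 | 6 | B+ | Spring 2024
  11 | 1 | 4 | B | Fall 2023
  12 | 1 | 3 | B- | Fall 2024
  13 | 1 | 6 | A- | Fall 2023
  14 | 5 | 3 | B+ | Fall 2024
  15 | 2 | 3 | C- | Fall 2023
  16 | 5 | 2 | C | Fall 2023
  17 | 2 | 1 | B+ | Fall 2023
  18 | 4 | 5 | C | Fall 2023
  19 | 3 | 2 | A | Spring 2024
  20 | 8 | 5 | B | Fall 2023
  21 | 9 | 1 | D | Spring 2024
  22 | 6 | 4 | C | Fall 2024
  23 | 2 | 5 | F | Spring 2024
SELECT DISTINCT major FROM students ORDER BY major

Execution result:
major
Biology
Computer Science
Engineering
Mathematics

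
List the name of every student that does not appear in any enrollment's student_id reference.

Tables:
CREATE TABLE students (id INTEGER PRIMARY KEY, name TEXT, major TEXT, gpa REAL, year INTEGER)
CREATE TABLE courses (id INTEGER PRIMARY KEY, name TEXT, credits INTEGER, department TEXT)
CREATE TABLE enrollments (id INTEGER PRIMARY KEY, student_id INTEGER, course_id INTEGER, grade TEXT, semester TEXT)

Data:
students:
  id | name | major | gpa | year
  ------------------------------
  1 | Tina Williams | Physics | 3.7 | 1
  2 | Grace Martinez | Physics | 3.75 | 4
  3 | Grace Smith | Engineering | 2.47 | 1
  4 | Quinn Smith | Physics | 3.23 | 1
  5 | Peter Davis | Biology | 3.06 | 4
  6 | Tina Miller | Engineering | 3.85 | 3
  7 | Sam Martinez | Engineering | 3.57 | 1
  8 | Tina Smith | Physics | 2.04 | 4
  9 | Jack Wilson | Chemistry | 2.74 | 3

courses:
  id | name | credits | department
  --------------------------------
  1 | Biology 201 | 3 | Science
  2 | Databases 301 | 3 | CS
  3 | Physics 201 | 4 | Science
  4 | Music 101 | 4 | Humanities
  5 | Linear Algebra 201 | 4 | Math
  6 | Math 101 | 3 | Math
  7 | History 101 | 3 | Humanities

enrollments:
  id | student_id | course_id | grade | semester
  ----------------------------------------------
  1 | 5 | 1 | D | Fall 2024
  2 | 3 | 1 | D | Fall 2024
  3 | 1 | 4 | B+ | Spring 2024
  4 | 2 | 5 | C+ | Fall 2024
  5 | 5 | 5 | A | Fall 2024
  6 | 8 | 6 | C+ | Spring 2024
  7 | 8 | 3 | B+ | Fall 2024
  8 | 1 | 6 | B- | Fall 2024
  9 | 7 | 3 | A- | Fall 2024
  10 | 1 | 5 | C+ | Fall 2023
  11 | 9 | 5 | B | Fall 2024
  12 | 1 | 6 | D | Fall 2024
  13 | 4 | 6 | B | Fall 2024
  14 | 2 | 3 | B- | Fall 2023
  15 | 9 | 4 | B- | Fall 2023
SELECT p.name FROM students p LEFT JOIN enrollments c ON c.student_id = p.id WHERE c.id IS NULL

Execution result:
Tina Miller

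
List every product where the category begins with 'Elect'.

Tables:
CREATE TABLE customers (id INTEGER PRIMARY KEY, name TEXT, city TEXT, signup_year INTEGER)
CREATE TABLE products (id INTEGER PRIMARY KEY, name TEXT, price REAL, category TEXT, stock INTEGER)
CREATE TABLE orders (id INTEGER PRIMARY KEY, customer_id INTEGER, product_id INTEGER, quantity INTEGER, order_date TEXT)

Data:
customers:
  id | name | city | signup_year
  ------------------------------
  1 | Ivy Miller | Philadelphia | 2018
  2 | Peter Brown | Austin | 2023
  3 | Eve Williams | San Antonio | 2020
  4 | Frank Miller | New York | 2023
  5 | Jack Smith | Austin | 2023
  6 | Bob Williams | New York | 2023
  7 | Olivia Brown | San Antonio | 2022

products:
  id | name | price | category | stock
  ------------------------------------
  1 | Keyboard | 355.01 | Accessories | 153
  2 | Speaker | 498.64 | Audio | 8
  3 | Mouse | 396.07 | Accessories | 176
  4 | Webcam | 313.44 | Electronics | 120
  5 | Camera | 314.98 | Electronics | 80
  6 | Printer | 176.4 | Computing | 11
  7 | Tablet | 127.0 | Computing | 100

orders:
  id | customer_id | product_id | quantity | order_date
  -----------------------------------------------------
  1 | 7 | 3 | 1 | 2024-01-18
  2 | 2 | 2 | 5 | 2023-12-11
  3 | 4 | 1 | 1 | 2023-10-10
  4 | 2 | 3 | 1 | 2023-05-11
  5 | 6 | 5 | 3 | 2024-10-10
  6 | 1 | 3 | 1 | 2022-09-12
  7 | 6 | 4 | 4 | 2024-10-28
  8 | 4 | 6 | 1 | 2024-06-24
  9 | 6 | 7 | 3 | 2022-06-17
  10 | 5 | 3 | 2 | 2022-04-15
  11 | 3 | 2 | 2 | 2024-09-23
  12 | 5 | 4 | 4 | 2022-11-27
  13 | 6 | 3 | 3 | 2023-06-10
SELECT name, category FROM products WHERE category LIKE 'Elect%'

Execution result:
name | category
Webcam | Electronics
Camera | Electronics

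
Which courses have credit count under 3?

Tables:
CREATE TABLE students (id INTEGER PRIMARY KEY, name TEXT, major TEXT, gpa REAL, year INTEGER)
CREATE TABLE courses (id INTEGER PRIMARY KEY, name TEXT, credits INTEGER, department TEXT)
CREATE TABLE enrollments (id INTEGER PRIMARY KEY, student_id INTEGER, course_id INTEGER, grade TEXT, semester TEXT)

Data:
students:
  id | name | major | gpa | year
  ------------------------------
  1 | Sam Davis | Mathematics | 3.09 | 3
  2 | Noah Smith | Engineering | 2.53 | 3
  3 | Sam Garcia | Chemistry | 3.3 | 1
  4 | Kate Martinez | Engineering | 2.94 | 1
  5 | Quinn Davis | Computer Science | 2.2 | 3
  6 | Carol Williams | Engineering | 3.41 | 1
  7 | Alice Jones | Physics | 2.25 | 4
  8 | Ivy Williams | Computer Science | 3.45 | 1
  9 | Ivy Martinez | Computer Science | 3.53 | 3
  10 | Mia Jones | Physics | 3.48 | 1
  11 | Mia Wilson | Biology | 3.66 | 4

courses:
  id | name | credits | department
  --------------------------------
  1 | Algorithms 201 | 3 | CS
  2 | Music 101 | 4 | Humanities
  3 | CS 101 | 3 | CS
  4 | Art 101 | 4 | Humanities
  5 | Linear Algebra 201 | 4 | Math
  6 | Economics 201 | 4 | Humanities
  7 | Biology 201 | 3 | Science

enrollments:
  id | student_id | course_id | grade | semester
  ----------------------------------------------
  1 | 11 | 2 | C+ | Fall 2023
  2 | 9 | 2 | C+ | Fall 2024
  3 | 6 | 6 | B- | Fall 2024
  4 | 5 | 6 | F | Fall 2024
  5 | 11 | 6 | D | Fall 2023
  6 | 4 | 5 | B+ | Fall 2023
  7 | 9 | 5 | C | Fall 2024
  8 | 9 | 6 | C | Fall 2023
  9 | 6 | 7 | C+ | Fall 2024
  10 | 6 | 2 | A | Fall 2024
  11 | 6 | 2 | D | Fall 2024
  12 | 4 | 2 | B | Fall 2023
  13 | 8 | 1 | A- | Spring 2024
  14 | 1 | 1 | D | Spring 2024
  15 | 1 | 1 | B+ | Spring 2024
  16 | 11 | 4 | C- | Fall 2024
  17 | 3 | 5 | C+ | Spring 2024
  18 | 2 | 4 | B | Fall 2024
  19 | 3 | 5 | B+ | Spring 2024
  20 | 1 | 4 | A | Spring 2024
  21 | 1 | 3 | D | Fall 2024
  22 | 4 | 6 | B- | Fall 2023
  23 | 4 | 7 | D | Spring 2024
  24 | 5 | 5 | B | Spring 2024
SELECT name, credits FROM courses WHERE credits < 3

Execution result:
(no rows)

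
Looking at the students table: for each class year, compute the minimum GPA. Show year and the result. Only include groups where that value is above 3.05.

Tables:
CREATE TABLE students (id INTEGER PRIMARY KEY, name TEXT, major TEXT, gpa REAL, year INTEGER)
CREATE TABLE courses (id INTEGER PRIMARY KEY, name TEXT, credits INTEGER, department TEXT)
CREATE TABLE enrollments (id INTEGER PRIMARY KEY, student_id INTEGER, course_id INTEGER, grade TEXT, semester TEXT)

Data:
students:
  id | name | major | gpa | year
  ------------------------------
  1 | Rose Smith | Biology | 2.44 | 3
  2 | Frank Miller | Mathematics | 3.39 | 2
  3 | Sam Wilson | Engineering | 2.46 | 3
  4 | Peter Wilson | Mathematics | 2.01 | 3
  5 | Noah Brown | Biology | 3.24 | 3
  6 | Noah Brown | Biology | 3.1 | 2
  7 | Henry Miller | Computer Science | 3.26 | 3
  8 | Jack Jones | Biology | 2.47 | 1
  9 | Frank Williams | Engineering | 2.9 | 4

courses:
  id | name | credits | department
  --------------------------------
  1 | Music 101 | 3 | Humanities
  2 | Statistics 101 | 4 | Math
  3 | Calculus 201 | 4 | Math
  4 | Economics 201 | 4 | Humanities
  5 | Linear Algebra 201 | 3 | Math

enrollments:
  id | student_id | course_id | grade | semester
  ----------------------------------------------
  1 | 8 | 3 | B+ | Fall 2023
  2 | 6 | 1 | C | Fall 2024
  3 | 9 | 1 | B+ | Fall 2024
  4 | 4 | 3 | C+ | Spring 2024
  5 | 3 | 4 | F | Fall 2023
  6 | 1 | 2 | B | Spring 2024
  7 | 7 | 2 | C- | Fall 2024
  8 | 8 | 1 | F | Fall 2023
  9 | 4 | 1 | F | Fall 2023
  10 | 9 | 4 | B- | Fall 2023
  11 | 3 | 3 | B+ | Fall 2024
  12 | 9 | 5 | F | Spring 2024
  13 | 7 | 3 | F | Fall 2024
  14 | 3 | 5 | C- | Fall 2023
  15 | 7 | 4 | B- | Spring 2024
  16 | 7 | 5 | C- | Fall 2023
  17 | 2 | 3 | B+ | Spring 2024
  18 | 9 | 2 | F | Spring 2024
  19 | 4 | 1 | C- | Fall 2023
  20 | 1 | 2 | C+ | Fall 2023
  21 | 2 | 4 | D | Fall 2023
SELECT year, MIN(gpa) AS min_gpa FROM students GROUP BY year HAVING MIN(gpa) > 3.05

Execution result:
year | min_gpa
2 | 3.10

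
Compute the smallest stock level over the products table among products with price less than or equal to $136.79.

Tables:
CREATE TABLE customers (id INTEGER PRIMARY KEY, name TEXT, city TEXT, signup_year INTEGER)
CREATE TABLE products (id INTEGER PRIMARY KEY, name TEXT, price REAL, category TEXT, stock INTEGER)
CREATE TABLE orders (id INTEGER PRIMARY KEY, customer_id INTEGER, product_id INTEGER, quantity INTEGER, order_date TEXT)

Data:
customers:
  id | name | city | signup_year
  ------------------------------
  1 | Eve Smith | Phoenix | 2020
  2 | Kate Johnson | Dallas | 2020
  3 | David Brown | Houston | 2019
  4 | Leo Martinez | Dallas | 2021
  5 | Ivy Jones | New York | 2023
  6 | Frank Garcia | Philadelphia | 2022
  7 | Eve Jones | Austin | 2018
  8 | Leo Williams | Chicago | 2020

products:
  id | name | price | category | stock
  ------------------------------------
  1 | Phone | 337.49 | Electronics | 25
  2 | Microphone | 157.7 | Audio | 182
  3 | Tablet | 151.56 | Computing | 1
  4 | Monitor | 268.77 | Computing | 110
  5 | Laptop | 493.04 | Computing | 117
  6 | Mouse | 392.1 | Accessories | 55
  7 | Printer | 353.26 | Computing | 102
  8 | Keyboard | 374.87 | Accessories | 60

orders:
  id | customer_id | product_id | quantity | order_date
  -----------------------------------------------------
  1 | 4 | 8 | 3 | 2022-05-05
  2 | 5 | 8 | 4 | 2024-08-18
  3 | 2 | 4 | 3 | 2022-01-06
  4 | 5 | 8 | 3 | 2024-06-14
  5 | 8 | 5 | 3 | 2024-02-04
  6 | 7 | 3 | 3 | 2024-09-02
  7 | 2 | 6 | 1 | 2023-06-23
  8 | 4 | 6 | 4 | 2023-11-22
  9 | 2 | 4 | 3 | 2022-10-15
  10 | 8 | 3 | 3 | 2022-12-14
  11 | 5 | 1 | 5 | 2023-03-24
SELECT MIN(stock) FROM products WHERE price <= 136.79

Execution result:
NULL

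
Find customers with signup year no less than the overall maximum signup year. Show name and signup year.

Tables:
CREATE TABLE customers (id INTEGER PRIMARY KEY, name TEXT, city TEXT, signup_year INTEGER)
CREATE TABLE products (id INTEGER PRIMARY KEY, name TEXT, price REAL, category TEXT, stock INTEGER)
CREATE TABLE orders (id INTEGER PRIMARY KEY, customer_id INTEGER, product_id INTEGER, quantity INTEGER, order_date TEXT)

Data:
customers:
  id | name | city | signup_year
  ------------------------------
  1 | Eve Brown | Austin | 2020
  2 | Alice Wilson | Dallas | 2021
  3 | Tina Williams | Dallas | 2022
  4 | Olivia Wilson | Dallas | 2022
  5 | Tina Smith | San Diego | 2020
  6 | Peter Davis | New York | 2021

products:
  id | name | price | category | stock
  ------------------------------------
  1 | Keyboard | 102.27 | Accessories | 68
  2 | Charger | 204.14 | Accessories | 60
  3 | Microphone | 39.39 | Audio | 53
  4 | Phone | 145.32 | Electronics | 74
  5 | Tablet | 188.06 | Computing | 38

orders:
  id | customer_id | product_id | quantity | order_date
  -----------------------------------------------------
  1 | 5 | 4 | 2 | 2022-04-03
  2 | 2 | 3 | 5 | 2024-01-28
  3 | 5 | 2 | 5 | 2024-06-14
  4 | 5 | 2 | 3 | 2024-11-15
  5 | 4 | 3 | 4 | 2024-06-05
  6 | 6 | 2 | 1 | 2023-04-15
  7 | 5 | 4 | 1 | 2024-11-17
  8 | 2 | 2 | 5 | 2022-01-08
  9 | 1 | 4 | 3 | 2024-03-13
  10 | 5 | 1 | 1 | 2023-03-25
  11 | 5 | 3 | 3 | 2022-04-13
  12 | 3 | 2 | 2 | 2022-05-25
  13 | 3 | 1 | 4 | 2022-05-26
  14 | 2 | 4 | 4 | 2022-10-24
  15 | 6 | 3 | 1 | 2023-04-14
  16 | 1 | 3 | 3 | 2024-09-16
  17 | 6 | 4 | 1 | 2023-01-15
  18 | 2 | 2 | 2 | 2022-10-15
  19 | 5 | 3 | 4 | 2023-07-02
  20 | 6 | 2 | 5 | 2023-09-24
SELECT name, signup_year FROM customers WHERE signup_year >= (SELECT MAX(signup_year) FROM customers)

Execution result:
name | signup_year
Tina Williams | 2022
Olivia Wilson | 2022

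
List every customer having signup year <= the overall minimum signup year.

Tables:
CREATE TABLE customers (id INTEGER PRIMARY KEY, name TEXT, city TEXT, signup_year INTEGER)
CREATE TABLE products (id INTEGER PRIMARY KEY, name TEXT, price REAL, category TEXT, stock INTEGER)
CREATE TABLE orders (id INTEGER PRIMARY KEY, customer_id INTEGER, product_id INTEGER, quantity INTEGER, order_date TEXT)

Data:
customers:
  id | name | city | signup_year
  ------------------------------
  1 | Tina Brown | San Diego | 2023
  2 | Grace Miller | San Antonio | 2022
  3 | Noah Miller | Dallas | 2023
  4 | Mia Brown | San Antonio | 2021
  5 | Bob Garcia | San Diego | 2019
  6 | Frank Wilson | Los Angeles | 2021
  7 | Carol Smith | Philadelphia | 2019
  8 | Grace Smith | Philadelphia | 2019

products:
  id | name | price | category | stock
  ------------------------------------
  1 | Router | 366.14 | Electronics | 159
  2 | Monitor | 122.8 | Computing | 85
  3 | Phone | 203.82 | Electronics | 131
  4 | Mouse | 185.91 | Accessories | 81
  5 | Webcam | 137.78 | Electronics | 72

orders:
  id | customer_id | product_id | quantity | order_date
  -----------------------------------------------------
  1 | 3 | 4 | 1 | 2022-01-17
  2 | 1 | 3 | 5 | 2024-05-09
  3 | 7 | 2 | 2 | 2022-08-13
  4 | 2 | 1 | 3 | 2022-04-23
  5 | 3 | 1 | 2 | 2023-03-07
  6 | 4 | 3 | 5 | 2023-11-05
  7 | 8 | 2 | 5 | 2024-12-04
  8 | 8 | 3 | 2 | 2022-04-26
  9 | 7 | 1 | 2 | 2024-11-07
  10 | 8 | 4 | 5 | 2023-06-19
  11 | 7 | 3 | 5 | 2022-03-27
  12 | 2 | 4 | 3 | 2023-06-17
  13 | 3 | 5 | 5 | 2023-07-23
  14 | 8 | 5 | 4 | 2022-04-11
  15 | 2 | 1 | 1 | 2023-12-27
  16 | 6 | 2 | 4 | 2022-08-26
SELECT name, signup_year FROM customers WHERE signup_year <= (SELECT MIN(signup_year) FROM customers)

Execution result:
name | signup_year
Bob Garcia | 2019
Carol Smith | 2019
Grace Smith | 2019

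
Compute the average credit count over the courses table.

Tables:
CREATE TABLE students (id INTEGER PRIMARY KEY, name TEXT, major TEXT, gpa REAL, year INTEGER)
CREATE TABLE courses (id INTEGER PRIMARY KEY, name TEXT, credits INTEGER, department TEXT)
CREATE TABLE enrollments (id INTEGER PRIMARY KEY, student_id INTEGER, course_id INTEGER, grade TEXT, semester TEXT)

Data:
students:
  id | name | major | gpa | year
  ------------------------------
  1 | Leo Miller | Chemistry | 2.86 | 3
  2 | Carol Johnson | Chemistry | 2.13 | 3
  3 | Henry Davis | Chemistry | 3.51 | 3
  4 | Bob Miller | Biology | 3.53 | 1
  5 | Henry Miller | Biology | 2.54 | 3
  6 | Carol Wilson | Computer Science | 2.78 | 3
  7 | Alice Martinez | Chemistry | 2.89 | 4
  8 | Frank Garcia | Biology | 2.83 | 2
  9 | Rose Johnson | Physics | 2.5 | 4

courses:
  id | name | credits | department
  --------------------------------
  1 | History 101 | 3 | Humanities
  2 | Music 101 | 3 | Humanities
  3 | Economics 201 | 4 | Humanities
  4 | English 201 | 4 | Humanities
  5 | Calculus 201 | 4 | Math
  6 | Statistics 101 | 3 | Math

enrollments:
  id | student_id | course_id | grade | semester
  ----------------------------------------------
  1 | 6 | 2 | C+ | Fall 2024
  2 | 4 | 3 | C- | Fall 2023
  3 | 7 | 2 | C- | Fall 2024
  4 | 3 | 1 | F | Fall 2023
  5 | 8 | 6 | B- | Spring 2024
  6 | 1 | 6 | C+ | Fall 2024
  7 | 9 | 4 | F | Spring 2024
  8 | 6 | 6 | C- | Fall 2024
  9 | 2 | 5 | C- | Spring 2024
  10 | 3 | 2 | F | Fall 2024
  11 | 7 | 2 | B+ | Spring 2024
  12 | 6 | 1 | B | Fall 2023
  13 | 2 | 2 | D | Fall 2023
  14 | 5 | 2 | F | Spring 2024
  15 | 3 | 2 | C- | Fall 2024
SELECT AVG(credits) FROM courses

Execution result:
3.50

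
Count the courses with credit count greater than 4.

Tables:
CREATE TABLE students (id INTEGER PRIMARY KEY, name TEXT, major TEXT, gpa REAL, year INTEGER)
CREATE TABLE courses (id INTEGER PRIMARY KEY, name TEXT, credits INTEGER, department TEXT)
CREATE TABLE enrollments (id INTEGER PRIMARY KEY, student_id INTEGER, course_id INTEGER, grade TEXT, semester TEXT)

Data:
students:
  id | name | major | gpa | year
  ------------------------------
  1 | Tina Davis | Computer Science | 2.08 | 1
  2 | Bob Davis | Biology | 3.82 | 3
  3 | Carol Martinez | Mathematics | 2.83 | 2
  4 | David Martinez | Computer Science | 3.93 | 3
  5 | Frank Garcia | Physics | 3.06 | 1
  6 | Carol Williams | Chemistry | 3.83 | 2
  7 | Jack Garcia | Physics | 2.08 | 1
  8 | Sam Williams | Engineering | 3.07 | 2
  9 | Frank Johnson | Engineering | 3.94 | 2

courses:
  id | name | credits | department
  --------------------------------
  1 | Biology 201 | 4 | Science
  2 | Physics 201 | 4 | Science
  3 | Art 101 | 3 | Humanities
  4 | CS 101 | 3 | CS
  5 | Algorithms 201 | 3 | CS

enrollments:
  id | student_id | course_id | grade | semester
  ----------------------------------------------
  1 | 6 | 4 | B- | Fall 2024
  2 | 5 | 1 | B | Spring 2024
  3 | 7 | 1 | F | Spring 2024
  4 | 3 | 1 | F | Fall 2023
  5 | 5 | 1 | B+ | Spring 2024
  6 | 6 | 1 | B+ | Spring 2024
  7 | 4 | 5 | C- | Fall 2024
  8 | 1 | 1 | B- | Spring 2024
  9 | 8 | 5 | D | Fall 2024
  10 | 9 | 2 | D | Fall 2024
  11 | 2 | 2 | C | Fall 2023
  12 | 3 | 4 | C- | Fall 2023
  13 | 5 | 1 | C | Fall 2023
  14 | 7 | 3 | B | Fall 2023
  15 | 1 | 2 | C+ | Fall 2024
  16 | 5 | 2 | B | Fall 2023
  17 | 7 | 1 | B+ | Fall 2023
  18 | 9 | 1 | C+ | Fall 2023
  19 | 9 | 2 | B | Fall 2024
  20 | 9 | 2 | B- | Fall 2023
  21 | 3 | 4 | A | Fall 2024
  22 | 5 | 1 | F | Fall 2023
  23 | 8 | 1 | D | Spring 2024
SELECT COUNT(*) FROM courses WHERE credits > 4

Execution result:
0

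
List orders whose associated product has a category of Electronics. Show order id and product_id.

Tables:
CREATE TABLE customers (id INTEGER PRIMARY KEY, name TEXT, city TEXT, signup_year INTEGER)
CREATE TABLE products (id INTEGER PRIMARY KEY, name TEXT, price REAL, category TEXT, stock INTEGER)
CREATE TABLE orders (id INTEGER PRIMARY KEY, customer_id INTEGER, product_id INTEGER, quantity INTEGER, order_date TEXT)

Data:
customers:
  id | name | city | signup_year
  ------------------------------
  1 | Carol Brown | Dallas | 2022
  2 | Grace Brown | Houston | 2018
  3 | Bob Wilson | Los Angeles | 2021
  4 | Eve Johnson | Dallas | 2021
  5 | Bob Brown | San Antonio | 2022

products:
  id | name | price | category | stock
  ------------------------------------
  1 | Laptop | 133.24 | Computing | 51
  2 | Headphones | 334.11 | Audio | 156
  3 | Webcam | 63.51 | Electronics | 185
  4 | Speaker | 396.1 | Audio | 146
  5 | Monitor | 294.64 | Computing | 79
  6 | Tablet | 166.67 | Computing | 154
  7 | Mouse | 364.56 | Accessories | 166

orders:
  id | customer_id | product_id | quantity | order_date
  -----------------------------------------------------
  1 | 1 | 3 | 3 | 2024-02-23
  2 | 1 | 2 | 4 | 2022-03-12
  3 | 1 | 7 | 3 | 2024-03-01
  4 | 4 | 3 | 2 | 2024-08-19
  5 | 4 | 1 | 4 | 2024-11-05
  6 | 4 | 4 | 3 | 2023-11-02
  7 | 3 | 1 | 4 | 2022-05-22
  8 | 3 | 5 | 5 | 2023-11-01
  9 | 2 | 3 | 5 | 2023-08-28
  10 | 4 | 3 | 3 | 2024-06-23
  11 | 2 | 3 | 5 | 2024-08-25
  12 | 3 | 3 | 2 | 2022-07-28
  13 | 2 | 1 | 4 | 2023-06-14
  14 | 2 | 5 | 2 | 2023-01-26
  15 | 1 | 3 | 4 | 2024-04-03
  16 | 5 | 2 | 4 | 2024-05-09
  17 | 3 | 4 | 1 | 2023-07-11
SELECT id, product_id FROM orders WHERE product_id IN (SELECT id FROM products WHERE category = 'Electronics')

Execution result:
id | product_id
1 | 3
4 | 3
9 | 3
10 | 3
11 | 3
12 | 3
15 | 3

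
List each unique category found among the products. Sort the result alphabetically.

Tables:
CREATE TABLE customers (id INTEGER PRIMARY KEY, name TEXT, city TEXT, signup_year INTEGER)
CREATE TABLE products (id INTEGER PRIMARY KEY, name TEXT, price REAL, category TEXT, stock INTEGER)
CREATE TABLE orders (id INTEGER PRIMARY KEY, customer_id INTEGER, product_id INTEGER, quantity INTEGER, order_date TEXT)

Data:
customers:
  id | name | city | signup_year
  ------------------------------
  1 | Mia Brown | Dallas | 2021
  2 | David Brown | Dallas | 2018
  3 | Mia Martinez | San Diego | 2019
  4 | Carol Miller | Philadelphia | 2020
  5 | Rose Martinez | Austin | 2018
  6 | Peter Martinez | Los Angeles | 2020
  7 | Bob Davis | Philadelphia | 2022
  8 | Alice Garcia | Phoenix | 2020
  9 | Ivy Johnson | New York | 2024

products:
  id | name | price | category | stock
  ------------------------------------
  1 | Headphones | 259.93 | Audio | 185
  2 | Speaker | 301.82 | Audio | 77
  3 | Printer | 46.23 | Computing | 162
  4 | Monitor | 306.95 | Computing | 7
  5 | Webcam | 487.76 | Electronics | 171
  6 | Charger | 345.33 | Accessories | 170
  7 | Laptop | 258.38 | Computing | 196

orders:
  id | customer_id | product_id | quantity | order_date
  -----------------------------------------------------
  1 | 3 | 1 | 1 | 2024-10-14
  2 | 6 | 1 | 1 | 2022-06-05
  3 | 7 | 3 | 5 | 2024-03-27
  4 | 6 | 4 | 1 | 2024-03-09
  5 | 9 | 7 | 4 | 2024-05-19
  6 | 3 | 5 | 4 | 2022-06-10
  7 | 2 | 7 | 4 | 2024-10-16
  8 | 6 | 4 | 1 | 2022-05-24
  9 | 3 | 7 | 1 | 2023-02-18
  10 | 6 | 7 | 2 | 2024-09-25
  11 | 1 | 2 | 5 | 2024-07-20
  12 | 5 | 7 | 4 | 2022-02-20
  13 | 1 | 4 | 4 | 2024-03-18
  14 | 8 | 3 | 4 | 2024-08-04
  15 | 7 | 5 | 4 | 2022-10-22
SELECT DISTINCT category FROM products ORDER BY category

Execution result:
category
Accessories
Audio
Computing
Electronics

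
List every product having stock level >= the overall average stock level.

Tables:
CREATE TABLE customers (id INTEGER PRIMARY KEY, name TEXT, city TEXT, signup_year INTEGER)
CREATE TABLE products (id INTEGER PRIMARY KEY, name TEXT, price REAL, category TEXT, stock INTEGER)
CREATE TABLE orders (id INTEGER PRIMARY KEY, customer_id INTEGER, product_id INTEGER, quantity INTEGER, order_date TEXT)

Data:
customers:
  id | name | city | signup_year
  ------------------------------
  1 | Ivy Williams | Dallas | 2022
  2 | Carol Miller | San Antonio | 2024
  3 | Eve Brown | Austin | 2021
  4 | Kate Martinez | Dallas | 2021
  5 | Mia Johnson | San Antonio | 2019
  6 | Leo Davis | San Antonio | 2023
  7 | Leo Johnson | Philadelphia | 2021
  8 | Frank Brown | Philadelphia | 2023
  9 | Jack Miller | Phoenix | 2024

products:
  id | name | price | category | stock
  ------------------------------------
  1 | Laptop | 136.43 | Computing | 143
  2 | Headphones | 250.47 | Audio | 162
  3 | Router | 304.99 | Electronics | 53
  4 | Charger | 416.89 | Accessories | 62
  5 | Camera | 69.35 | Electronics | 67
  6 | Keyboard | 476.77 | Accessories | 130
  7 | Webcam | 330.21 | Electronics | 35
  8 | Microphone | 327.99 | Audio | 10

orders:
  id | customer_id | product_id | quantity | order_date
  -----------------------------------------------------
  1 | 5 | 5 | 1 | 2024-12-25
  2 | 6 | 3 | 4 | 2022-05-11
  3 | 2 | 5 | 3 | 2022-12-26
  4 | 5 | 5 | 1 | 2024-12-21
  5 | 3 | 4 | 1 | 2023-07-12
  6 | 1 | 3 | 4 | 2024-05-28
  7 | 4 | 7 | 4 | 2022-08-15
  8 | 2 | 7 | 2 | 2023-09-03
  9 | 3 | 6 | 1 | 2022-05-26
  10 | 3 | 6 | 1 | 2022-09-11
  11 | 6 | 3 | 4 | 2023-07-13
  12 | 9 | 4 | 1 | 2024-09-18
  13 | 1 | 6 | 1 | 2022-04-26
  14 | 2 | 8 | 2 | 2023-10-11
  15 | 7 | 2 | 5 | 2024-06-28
SELECT name, stock FROM products WHERE stock >= (SELECT AVG(stock) FROM products)

Execution result:
name | stock
Laptop | 143
Headphones | 162
Keyboard | 130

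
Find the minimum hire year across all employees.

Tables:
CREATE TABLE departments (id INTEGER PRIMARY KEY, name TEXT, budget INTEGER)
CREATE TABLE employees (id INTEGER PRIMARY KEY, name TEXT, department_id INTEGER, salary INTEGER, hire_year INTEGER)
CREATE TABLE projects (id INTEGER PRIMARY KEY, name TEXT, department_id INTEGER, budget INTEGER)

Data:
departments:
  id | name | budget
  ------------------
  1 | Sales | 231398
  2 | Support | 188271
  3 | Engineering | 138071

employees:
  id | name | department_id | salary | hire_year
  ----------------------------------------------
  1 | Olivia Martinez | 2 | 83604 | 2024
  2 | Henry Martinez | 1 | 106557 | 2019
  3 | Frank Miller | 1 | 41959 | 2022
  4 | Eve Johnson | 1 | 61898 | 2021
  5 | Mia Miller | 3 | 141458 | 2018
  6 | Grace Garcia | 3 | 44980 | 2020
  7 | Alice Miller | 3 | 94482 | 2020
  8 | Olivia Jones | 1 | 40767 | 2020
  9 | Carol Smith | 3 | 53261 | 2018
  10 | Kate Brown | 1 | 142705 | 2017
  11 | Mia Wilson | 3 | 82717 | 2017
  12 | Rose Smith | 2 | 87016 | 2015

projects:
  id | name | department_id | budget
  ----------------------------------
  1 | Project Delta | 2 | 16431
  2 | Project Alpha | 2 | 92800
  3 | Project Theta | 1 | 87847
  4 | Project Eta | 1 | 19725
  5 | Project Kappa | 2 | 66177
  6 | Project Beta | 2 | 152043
SELECT MIN(hire_year) FROM employees

Execution result:
2015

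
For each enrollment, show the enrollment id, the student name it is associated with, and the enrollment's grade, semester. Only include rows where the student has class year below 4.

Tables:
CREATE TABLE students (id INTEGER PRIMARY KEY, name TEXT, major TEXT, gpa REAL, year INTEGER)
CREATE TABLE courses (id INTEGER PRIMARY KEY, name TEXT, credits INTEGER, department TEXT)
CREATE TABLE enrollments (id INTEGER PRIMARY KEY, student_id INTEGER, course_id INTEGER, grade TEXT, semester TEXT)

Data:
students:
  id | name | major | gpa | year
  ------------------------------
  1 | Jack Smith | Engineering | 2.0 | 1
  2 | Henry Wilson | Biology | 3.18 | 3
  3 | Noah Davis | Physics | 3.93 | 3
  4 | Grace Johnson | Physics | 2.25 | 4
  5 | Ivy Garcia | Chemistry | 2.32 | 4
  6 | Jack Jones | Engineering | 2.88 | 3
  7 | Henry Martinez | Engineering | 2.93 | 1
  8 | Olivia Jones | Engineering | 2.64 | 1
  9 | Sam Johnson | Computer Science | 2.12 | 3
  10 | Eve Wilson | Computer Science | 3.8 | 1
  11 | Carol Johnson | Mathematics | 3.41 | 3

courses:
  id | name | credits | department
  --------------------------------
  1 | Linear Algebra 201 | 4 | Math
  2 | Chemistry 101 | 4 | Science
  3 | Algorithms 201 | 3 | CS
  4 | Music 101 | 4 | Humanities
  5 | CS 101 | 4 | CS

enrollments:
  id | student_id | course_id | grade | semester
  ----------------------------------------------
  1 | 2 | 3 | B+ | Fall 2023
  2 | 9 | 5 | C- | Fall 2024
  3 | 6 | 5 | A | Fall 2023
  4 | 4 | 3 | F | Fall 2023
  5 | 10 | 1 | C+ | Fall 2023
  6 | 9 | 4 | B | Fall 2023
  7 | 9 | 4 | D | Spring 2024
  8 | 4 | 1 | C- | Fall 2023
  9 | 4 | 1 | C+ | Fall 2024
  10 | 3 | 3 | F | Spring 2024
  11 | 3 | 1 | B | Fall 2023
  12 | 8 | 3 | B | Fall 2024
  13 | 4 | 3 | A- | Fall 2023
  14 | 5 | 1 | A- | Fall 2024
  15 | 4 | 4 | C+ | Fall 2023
SELECT c.id, p.name AS student, c.grade, c.semester FROM enrollments c JOIN students p ON c.student_id = p.id WHERE p.year < 4

Execution result:
id | student | grade | semester
1 | Henry Wilson | B+ | Fall 2023
2 | Sam Johnson | C- | Fall 2024
3 | Jack Jones | A | Fall 2023
5 | Eve Wilson | C+ | Fall 2023
6 | Sam Johnson | B | Fall 2023
7 | Sam Johnson | D | Spring 2024
10 | Noah Davis | F | Spring 2024
11 | Noah Davis | B | Fall 2023
12 | Olivia Jones | B | Fall 2024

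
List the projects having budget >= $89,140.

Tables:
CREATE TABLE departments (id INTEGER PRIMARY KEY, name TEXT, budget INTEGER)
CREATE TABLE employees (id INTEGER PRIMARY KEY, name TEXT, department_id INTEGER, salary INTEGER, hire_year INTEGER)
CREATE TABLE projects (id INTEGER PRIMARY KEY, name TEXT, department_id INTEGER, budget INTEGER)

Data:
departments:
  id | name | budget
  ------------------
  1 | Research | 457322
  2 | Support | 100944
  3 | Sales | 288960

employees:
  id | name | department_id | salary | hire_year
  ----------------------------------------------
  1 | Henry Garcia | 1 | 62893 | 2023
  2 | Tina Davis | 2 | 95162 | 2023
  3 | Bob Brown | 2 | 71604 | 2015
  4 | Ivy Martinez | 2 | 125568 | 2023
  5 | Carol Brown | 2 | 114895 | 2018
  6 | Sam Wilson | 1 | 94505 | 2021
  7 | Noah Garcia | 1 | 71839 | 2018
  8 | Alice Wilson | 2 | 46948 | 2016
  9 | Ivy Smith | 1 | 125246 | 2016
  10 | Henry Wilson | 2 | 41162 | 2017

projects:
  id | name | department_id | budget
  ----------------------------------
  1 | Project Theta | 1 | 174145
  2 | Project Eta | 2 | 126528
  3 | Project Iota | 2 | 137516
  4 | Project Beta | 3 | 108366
SELECT name, budget FROM projects WHERE budget >= 89140

Execution result:
name | budget
Project Theta | 174145
Project Eta | 126528
Project Iota | 137516
Project Beta | 108366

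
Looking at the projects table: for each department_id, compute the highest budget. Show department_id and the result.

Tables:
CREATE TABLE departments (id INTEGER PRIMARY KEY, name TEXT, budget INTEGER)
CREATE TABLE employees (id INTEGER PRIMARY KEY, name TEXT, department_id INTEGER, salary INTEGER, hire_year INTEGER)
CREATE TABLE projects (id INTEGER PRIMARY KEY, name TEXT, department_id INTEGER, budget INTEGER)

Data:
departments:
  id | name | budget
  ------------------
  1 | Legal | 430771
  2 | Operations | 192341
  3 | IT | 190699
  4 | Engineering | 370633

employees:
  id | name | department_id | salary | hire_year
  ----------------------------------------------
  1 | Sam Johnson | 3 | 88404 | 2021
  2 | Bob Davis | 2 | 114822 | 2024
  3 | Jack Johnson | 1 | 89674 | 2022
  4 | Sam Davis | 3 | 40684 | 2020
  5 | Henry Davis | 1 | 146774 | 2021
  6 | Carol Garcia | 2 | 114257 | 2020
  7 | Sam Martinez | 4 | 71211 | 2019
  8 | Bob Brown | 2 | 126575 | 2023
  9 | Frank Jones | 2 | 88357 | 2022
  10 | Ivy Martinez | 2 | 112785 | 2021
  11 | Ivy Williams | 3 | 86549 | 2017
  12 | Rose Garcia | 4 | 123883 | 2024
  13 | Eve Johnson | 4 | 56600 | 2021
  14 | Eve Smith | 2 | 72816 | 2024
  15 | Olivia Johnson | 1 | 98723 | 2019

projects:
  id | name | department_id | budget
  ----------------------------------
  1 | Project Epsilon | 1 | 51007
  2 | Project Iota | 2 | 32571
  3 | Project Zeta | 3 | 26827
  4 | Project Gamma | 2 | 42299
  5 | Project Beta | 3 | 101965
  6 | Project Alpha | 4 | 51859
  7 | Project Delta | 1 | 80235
SELECT department_id, MAX(budget) AS max_budget FROM projects GROUP BY department_id

Execution result:
department_id | max_budget
1 | 80235
2 | 42299
3 | 101965
4 | 51859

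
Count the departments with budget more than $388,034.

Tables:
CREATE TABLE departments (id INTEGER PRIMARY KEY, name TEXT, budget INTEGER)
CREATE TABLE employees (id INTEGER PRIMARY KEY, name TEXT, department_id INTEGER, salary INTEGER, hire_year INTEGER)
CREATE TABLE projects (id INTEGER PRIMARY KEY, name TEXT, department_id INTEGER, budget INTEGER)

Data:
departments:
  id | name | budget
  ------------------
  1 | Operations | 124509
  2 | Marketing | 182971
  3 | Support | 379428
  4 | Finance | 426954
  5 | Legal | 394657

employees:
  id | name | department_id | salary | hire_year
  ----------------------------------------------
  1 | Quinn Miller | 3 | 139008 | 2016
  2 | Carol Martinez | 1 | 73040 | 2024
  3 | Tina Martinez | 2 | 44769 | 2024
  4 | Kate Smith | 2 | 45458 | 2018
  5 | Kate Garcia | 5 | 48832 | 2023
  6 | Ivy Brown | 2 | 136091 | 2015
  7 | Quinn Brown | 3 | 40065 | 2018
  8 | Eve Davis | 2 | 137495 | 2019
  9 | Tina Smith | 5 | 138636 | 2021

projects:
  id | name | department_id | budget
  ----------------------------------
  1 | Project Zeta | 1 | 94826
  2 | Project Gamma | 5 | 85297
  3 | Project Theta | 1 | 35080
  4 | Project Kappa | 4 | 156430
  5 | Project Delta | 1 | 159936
SELECT COUNT(*) FROM departments WHERE budget > 388034

Execution result:
2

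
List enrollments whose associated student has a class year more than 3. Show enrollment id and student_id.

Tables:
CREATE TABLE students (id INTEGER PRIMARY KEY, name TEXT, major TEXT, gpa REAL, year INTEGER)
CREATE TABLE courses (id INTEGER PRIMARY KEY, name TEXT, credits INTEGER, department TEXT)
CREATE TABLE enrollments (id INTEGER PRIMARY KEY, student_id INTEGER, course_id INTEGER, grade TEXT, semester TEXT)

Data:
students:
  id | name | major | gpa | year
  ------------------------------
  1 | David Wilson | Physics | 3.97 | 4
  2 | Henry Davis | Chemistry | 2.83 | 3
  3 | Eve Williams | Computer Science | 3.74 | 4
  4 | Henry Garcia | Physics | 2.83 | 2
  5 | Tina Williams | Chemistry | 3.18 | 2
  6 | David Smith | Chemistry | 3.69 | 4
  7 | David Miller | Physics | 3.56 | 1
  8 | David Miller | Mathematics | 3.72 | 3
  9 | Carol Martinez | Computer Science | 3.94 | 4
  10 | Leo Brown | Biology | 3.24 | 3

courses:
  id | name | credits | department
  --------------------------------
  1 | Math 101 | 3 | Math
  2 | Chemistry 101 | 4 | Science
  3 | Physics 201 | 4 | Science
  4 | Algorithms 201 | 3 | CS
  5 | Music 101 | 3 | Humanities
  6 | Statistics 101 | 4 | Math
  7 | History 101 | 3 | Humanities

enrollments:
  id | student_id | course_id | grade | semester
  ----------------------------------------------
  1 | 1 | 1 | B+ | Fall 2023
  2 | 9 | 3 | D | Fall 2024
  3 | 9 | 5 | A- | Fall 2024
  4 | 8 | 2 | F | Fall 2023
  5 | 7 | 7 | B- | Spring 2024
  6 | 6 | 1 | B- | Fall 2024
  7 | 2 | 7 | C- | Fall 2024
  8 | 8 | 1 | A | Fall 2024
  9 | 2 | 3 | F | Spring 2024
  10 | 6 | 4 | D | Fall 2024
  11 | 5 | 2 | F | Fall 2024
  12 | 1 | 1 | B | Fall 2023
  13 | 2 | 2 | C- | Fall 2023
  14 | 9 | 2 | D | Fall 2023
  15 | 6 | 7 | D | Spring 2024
SELECT id, student_id FROM enrollments WHERE student_id IN (SELECT id FROM students WHERE year > 3)

Execution result:
id | student_id
1 | 1
2 | 9
3 | 9
6 | 6
10 | 6
12 | 1
14 | 9
15 | 6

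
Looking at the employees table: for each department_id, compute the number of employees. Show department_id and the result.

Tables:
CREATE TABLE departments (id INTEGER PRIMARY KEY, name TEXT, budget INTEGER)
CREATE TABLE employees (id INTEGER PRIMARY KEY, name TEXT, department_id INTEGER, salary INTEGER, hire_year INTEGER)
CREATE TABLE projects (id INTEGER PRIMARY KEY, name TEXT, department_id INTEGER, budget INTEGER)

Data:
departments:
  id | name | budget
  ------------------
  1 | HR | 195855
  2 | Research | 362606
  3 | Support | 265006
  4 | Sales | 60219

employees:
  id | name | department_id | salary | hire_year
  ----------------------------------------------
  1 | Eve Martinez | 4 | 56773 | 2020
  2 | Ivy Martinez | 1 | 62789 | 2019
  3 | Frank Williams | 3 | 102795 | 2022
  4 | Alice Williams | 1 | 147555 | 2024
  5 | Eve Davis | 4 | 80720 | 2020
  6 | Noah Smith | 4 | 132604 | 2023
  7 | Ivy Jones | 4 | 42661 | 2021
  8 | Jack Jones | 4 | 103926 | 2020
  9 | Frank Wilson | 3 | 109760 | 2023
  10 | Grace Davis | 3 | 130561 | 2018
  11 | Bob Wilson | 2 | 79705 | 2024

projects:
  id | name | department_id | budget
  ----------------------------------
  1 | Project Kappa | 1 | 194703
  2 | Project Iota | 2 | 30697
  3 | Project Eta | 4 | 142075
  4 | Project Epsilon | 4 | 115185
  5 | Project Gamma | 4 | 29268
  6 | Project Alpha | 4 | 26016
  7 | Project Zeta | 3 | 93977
SELECT department_id, COUNT(*) AS n FROM employees GROUP BY department_id

Execution result:
department_id | n
1 | 2
2 | 1
3 | 3
4 | 5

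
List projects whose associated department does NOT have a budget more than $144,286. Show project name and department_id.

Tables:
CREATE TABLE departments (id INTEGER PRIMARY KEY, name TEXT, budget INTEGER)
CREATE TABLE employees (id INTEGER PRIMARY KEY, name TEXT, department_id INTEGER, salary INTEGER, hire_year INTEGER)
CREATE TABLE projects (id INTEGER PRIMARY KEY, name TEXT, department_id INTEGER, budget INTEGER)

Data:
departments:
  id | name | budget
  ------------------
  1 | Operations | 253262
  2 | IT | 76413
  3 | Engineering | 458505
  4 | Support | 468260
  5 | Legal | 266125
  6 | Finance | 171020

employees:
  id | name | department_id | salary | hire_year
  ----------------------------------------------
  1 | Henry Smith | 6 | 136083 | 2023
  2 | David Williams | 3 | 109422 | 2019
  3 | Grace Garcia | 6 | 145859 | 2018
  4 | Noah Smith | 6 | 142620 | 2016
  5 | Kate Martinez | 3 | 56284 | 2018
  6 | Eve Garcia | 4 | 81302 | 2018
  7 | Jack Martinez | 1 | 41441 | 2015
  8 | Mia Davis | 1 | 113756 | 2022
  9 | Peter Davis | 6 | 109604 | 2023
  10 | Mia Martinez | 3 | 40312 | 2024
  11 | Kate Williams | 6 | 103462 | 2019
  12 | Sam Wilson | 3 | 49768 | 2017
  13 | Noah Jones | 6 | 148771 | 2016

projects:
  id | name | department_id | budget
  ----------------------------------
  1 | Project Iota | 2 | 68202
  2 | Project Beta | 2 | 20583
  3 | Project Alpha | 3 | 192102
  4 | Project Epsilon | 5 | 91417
SELECT name, department_id FROM projects WHERE department_id NOT IN (SELECT id FROM departments WHERE budget > 144286)

Execution result:
name | department_id
Project Iota | 2
Project Beta | 2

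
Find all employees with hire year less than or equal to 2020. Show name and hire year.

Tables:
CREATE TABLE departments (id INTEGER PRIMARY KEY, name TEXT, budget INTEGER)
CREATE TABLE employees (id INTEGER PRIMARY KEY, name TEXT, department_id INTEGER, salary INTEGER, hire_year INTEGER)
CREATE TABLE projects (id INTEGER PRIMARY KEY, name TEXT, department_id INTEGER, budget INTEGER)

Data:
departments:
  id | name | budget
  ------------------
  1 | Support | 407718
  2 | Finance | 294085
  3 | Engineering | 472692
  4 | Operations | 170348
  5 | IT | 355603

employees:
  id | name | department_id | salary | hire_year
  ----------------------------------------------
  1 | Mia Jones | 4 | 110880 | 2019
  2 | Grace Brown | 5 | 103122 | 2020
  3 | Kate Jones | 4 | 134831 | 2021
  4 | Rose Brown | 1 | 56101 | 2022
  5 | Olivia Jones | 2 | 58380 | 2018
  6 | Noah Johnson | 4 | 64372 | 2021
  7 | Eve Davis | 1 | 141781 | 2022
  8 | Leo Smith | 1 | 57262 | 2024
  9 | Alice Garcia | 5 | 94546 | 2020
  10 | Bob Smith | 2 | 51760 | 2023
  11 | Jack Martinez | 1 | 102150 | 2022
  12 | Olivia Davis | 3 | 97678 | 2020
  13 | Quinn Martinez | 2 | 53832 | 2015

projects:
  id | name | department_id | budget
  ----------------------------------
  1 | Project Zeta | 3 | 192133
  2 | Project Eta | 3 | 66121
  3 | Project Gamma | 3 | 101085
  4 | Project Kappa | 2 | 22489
SELECT name, hire_year FROM employees WHERE hire_year <= 2020

Execution result:
name | hire_year
Mia Jones | 2019
Grace Brown | 2020
Olivia Jones | 2018
Alice Garcia | 2020
Olivia Davis | 2020
Quinn Martinez | 2015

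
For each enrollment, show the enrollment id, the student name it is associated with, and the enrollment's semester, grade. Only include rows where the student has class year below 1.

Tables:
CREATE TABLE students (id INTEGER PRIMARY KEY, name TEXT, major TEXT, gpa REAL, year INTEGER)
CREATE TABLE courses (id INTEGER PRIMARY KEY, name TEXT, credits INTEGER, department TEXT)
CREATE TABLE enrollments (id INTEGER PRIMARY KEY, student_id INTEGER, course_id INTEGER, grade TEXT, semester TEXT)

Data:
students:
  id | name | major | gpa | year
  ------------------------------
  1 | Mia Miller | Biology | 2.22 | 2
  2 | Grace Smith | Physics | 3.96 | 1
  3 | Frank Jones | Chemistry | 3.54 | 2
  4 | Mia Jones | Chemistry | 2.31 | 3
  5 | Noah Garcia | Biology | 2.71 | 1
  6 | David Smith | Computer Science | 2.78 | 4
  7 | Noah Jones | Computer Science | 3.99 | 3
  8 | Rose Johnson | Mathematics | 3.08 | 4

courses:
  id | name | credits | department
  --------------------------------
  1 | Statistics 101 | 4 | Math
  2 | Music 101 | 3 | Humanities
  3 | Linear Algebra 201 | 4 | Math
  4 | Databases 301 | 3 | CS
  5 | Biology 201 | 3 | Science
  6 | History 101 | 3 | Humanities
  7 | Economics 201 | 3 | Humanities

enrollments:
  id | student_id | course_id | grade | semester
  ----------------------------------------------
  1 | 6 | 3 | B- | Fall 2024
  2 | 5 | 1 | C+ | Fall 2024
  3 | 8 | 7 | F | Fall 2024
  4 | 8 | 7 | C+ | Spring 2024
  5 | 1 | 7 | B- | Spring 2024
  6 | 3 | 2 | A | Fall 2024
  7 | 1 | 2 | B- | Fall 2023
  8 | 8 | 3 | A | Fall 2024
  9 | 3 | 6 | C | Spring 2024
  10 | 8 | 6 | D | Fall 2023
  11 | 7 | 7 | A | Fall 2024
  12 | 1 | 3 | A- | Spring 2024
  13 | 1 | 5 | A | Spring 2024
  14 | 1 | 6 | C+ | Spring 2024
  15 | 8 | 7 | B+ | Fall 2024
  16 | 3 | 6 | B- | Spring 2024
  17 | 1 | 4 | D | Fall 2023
SELECT c.id, p.name AS student, c.semester, c.grade FROM enrollments c JOIN students p ON c.student_id = p.id WHERE p.year < 1

Execution result:
(no rows)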